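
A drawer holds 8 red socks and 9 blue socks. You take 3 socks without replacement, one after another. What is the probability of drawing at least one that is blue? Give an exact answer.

78/85

P(no blue) = 8/17 × 7/16 × 6/15 = 336/4080 = 7/85.
P(at least one) = 1 − 7/85 = 78/85.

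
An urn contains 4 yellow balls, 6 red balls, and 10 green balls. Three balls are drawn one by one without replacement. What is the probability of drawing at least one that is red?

194/285

P(no red) = 14/20 × 13/19 × 12/18 = 2184/6840 = 91/285.
P(at least one) = 1 − 91/285 = 194/285.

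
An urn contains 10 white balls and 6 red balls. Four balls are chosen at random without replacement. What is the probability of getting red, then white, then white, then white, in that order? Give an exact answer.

9/91

Multiply the probability of each draw given the previous ones:
P = 6/16 × 10/15 × 9/14 × 8/13 = 4320/43680 = 9/91.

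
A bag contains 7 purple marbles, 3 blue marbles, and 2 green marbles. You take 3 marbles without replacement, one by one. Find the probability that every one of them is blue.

P(every draw is blue) = 3/12 × 2/11 × 1/10 = 6/1320 = 1/220.

1/220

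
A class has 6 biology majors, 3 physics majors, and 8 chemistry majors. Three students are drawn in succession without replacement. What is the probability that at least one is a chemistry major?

P(no chemistry majors) = 9/17 × 8/16 × 7/15 = 504/4080 = 21/170.
P(at least one) = 1 − 21/170 = 149/170.

149/170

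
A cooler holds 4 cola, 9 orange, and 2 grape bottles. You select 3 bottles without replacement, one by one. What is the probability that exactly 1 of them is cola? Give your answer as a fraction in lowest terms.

44/91

One ordering (cola drawn first) has probability 4/15 × 11/14 × 10/13 = 440/2730 = 44/273.
There are C(3,1) = 3 such orderings, each equally likely, so P = 3 × 44/273 = 44/91.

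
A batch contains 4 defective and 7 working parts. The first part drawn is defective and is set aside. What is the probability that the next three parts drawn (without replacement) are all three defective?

After the first draw, 3 of the remaining 10 parts are defective.
P = 3/10 × 2/9 × 1/8 = 6/720 = 1/120.

1/120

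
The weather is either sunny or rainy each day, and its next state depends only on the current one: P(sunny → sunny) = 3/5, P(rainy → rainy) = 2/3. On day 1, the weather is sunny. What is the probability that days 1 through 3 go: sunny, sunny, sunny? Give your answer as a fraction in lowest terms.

Day 1 is given. For each transition, use the conditional probability from the current state:
P(sunny | sunny) = 3/5; P(sunny | sunny) = 3/5.
P = 3/5 × 3/5 = 9/25.

9/25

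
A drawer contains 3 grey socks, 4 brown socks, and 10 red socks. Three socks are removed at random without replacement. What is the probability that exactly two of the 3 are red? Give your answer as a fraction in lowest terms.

One ordering (red drawn first) has probability 10/17 × 9/16 × 7/15 = 630/4080 = 21/136.
There are C(3,2) = 3 such orderings, each equally likely, so P = 3 × 21/136 = 63/136.

63/136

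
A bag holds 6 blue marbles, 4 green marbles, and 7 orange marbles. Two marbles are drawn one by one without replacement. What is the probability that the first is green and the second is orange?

Chain rule:
P = 4/17 × 7/16 = 28/272 = 7/68.

7/68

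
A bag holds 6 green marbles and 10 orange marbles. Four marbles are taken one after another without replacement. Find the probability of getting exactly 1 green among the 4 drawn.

36/91

One ordering (green drawn first) has probability 6/16 × 10/15 × 9/14 × 8/13 = 4320/43680 = 9/91.
There are C(4,1) = 4 such orderings, each equally likely, so P = 4 × 9/91 = 36/91.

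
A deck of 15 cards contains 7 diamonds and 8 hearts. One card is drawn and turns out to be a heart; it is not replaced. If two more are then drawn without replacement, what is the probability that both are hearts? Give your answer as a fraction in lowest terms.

After the first draw, 7 of the remaining 14 cards are hearts.
P = 7/14 × 6/13 = 42/182 = 3/13.

3/13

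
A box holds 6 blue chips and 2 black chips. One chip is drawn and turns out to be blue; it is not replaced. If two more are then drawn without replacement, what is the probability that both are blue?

With the first chip removed, 5 blue remain out of 7.
P = 5/7 × 4/6 = 20/42 = 10/21.

10/21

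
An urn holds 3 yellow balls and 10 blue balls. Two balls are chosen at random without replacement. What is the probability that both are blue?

15/26

P(all blue) = 10/13 × 9/12 = 90/156 = 15/26.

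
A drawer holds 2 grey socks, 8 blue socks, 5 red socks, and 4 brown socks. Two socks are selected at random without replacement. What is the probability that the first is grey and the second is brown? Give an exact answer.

4/171

Multiply the probability of each draw given the previous ones:
P = 2/19 × 4/18 = 8/342 = 4/171.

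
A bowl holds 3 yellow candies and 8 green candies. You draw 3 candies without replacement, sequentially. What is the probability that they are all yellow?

P(every draw is yellow) = 3/11 × 2/10 × 1/9 = 6/990 = 1/165.

1/165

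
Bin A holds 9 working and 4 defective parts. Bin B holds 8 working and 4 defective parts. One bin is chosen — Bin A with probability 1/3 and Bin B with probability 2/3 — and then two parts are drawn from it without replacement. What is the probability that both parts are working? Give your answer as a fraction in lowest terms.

From Bin A: P(both working) = (9/13)(8/12) = 6/13.
From Bin B: P(both working) = (8/12)(7/11) = 14/33.
Total probability = (1/3)(6/13) + (2/3)(14/33) = 562/1287.

562/1287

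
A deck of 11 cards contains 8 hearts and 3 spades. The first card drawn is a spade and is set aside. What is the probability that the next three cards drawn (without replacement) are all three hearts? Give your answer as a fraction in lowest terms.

After the first draw, 8 of the remaining 10 cards are hearts.
P = 8/10 × 7/9 × 6/8 = 336/720 = 7/15.

7/15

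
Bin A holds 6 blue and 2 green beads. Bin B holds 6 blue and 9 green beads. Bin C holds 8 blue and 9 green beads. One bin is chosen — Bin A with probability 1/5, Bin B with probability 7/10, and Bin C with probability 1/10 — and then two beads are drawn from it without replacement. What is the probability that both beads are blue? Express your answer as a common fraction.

From Bin A: P(both blue) = (6/8)(5/7) = 15/28.
From Bin B: P(both blue) = (6/15)(5/14) = 1/7.
From Bin C: P(both blue) = (8/17)(7/16) = 7/34.
Total probability = (1/5)(15/28) + (7/10)(1/7) + (1/10)(7/34) = 271/1190.

271/1190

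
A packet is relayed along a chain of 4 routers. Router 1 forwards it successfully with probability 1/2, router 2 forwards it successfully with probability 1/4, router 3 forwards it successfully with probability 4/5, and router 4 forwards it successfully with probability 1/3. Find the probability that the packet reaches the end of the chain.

1/30

The events are sequential, so multiply the conditional probabilities:
P = 1/2 × 1/4 × 4/5 × 1/3 = 4/120 = 1/30.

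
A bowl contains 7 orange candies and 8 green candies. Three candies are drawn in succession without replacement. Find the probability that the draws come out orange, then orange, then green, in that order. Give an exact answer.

Each draw changes the counts, so multiply the conditional probabilities along the sequence:
P = 7/15 × 6/14 × 8/13 = 336/2730 = 8/65.

8/65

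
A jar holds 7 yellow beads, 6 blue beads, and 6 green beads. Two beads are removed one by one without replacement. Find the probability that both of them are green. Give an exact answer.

P(every draw is green) = 6/19 × 5/18 = 30/342 = 5/57.

5/57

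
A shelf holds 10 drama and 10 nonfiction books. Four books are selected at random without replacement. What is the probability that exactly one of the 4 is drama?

80/323

One ordering (drama drawn first) has probability 10/20 × 10/19 × 9/18 × 8/17 = 7200/116280 = 20/323.
There are C(4,1) = 4 such orderings, each equally likely, so P = 4 × 20/323 = 80/323.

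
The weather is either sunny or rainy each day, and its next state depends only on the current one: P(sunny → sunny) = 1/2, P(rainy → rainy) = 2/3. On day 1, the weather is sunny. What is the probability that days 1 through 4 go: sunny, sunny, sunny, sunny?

Day 1 is given. For each transition, use the conditional probability from the current state:
P(sunny | sunny) = 1/2; P(sunny | sunny) = 1/2; P(sunny | sunny) = 1/2.
P = 1/2 × 1/2 × 1/2 = 1/8.

1/8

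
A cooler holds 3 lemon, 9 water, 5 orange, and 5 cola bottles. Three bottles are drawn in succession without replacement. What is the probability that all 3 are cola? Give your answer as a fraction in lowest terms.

1/154

P(every draw is cola) = 5/22 × 4/21 × 3/20 = 60/9240 = 1/154.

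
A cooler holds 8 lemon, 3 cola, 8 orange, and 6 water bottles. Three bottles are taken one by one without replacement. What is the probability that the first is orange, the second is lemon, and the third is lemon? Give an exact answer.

56/1725

Each draw changes the counts, so multiply the conditional probabilities along the sequence:
P = 8/25 × 8/24 × 7/23 = 448/13800 = 56/1725.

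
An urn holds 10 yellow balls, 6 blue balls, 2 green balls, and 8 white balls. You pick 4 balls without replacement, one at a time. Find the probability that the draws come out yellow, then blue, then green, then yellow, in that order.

9/2990

Chain rule:
P = 10/26 × 6/25 × 2/24 × 9/23 = 1080/358800 = 9/2990.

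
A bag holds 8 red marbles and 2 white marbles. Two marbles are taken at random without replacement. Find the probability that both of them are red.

28/45

P(every draw is red) = 8/10 × 7/9 = 56/90 = 28/45.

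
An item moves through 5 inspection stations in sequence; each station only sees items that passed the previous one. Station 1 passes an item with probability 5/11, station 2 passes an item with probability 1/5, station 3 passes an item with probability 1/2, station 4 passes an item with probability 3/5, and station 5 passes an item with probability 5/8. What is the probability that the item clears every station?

3/176

Multiplying along the chain,
P = 5/11 × 1/5 × 1/2 × 3/5 × 5/8 = 75/4400 = 3/176.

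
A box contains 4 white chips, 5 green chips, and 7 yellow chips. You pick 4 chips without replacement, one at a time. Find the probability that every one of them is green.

P(all green) = 5/16 × 4/15 × 3/14 × 2/13 = 120/43680 = 1/364.

1/364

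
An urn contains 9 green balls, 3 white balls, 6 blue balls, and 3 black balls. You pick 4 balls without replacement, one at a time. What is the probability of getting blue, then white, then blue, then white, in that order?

Chain rule:
P = 6/21 × 3/20 × 5/19 × 2/18 = 180/143640 = 1/798.

1/798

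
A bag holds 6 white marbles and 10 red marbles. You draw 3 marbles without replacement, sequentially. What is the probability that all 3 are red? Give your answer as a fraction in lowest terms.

3/14

P(all red) = 10/16 × 9/15 × 8/14 = 720/3360 = 3/14.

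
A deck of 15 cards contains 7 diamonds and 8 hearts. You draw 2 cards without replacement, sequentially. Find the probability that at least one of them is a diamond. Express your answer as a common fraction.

P(no diamonds) = 8/15 × 7/14 = 56/210 = 4/15.
P(at least one) = 1 − 4/15 = 11/15.

11/15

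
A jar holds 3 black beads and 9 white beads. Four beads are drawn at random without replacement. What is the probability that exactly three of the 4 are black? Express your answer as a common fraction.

One ordering (black drawn first) has probability 3/12 × 2/11 × 1/10 × 9/9 = 54/11880 = 1/220.
There are C(4,3) = 4 such orderings, each equally likely, so P = 4 × 1/220 = 1/55.

1/55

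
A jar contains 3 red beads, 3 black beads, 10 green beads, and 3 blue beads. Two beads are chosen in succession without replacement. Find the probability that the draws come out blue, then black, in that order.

Multiply the probability of each draw given the previous ones:
P = 3/19 × 3/18 = 9/342 = 1/38.

1/38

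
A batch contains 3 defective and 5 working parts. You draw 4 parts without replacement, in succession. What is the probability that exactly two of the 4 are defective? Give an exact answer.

One ordering (defective drawn first) has probability 3/8 × 2/7 × 5/6 × 4/5 = 120/1680 = 1/14.
There are C(4,2) = 6 such orderings, each equally likely, so P = 6 × 1/14 = 3/7.

3/7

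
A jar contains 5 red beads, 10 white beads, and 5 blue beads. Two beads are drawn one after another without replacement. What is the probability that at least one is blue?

17/38

P(no blue) = 15/20 × 14/19 = 210/380 = 21/38.
P(at least one) = 1 − 21/38 = 17/38.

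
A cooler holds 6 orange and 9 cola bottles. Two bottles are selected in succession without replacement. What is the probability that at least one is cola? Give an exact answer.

P(no cola) = 6/15 × 5/14 = 30/210 = 1/7.
P(at least one) = 1 − 1/7 = 6/7.

6/7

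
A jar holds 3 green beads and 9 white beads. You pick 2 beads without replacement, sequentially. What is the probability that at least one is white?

21/22

P(no white) = 3/12 × 2/11 = 6/132 = 1/22.
P(at least one) = 1 − 1/22 = 21/22.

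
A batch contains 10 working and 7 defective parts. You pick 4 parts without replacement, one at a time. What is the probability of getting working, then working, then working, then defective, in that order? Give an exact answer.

3/34

Each draw changes the counts, so multiply the conditional probabilities along the sequence:
P = 10/17 × 9/16 × 8/15 × 7/14 = 5040/57120 = 3/34.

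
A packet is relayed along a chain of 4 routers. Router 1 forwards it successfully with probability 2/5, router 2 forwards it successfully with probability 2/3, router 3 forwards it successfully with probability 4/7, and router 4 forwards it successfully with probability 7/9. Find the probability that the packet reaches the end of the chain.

The events are sequential, so multiply the conditional probabilities:
P = 2/5 × 2/3 × 4/7 × 7/9 = 112/945 = 16/135.

16/135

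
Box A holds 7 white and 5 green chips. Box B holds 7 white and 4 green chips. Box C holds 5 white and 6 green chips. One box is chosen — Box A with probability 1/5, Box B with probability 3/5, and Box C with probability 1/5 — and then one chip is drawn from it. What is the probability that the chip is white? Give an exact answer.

389/660

From Box A: P(white) = 7/12.
From Box B: P(white) = 7/11.
From Box C: P(white) = 5/11.
Total probability = (1/5)(7/12) + (3/5)(7/11) + (1/5)(5/11) = 389/660.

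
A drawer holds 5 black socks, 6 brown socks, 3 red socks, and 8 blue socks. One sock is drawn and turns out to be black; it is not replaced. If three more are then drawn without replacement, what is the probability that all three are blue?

With the first sock removed, 8 blue remain out of 21.
P = 8/21 × 7/20 × 6/19 = 336/7980 = 4/95.

4/95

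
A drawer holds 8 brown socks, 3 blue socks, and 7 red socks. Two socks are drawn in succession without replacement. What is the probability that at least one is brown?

12/17

P(no brown) = 10/18 × 9/17 = 90/306 = 5/17.
P(at least one) = 1 − 5/17 = 12/17.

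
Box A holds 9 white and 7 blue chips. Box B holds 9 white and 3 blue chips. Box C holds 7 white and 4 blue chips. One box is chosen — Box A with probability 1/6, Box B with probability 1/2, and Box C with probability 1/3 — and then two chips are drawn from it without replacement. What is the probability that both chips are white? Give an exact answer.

9/20

From Box A: P(both white) = (9/16)(8/15) = 3/10.
From Box B: P(both white) = (9/12)(8/11) = 6/11.
From Box C: P(both white) = (7/11)(6/10) = 21/55.
Total probability = (1/6)(3/10) + (1/2)(6/11) + (1/3)(21/55) = 9/20.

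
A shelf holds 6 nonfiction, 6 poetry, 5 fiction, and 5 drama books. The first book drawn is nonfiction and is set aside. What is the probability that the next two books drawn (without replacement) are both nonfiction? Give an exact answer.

With the first book removed, 5 nonfiction remain out of 21.
P = 5/21 × 4/20 = 20/420 = 1/21.

1/21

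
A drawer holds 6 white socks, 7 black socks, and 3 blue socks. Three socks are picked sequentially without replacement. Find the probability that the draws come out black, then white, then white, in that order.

1/16

Each draw changes the counts, so multiply the conditional probabilities along the sequence:
P = 7/16 × 6/15 × 5/14 = 210/3360 = 1/16.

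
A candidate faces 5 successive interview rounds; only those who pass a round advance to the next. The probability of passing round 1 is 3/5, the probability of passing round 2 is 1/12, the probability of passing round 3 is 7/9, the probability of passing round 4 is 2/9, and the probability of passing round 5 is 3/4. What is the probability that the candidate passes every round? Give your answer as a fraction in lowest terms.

Multiplying along the chain,
P = 3/5 × 1/12 × 7/9 × 2/9 × 3/4 = 126/19440 = 7/1080.

7/1080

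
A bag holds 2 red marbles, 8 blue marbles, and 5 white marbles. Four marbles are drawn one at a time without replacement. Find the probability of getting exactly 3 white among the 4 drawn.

20/273

One ordering (white drawn first) has probability 5/15 × 4/14 × 3/13 × 10/12 = 600/32760 = 5/273.
There are C(4,3) = 4 such orderings, each equally likely, so P = 4 × 5/273 = 20/273.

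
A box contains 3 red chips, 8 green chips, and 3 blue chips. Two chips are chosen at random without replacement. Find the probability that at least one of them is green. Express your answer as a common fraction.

P(no green) = 6/14 × 5/13 = 30/182 = 15/91.
P(at least one) = 1 − 15/91 = 76/91.

76/91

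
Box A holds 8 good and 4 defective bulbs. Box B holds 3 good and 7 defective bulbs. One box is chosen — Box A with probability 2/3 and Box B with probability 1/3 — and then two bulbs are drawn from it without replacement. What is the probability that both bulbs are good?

151/495

From Box A: P(both good) = (8/12)(7/11) = 14/33.
From Box B: P(both good) = (3/10)(2/9) = 1/15.
Total probability = (2/3)(14/33) + (1/3)(1/15) = 151/495.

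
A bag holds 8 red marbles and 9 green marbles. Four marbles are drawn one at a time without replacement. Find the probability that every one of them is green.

9/170

P = 9/17 × 8/16 × 7/15 × 6/14 = 3024/57120 = 9/170.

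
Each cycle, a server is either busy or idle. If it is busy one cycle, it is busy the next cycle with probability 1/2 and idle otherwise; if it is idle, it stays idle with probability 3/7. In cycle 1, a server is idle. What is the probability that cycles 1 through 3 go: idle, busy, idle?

Cycle 1 is given. For each transition, use the conditional probability from the current state:
P(busy | idle) = 4/7; P(idle | busy) = 1/2.
P = 4/7 × 1/2 = 4/14 = 2/7.

2/7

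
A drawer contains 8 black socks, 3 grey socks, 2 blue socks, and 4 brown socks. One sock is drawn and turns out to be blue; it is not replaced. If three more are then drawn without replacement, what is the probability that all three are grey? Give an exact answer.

1/560

With the first sock removed, 3 grey remain out of 16.
P = 3/16 × 2/15 × 1/14 = 6/3360 = 1/560.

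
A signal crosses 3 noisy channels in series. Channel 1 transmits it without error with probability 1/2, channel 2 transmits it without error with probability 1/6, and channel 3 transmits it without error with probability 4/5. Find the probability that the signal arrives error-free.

1/15

Multiplying along the chain,
P = 1/2 × 1/6 × 4/5 = 4/60 = 1/15.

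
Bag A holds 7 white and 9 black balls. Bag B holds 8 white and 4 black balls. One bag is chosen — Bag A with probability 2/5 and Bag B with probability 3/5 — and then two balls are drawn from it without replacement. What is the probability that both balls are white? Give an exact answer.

From Bag A: P(both white) = (7/16)(6/15) = 7/40.
From Bag B: P(both white) = (8/12)(7/11) = 14/33.
Total probability = (2/5)(7/40) + (3/5)(14/33) = 357/1100.

357/1100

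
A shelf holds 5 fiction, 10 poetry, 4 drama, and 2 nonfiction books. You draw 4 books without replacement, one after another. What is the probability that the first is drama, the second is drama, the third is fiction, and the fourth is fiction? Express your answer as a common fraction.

2/1197

Multiply the probability of each draw given the previous ones:
P = 4/21 × 3/20 × 5/19 × 4/18 = 240/143640 = 2/1197.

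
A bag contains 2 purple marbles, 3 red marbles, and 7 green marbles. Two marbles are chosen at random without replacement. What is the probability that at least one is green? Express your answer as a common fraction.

28/33

P(no green) = 5/12 × 4/11 = 20/132 = 5/33.
P(at least one) = 1 − 5/33 = 28/33.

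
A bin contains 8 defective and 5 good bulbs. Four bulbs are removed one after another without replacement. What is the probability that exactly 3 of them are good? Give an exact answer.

One ordering (good drawn first) has probability 5/13 × 4/12 × 3/11 × 8/10 = 480/17160 = 4/143.
There are C(4,3) = 4 such orderings, each equally likely, so P = 4 × 4/143 = 16/143.

16/143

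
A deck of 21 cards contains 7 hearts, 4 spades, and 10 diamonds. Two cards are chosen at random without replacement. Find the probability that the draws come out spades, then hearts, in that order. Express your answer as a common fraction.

1/15

Chain rule:
P = 4/21 × 7/20 = 28/420 = 1/15.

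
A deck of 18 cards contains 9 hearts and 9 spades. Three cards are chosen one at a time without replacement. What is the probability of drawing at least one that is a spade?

P(no spades) = 9/18 × 8/17 × 7/16 = 504/4896 = 7/68.
P(at least one) = 1 − 7/68 = 61/68.

61/68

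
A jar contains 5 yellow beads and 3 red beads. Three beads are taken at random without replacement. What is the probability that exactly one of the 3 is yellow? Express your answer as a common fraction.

15/56

One ordering (yellow drawn first) has probability 5/8 × 3/7 × 2/6 = 30/336 = 5/56.
There are C(3,1) = 3 such orderings, each equally likely, so P = 3 × 5/56 = 15/56.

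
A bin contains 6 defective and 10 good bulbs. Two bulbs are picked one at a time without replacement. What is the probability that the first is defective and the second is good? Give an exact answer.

Multiply the probability of each draw given the previous ones:
P = 6/16 × 10/15 = 60/240 = 1/4.

1/4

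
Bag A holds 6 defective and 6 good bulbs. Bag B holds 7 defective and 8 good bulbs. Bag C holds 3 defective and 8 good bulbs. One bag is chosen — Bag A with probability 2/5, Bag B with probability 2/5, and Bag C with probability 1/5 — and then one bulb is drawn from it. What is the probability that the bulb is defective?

364/825

From Bag A: P(defective) = 6/12.
From Bag B: P(defective) = 7/15.
From Bag C: P(defective) = 3/11.
Total probability = (2/5)(6/12) + (2/5)(7/15) + (1/5)(3/11) = 364/825.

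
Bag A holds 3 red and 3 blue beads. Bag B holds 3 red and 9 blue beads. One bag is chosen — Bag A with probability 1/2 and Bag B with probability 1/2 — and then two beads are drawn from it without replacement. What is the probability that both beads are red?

27/220

From Bag A: P(both red) = (3/6)(2/5) = 1/5.
From Bag B: P(both red) = (3/12)(2/11) = 1/22.
Total probability = (1/2)(1/5) + (1/2)(1/22) = 27/220.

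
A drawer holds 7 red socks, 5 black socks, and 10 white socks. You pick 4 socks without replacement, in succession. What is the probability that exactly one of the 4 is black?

680/1463

One ordering (black drawn first) has probability 5/22 × 17/21 × 16/20 × 15/19 = 20400/175560 = 170/1463.
There are C(4,1) = 4 such orderings, each equally likely, so P = 4 × 170/1463 = 680/1463.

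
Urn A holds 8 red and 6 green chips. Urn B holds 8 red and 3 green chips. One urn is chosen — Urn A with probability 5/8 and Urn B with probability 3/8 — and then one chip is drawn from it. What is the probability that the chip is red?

From Urn A: P(red) = 8/14.
From Urn B: P(red) = 8/11.
Total probability = (5/8)(8/14) + (3/8)(8/11) = 97/154.

97/154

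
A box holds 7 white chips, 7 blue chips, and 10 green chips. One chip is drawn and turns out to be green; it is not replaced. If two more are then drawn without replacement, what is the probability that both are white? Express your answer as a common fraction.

21/253

With the first chip removed, 7 white remain out of 23.
P = 7/23 × 6/22 = 42/506 = 21/253.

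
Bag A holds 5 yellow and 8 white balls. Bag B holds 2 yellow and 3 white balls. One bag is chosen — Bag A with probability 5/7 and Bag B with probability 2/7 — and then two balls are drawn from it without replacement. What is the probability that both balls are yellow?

From Bag A: P(both yellow) = (5/13)(4/12) = 5/39.
From Bag B: P(both yellow) = (2/5)(1/4) = 1/10.
Total probability = (5/7)(5/39) + (2/7)(1/10) = 164/1365.

164/1365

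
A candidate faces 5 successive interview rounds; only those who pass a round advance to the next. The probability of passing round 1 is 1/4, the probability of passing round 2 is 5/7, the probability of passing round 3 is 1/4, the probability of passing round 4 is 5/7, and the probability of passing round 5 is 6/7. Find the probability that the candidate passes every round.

75/2744

Multiplying along the chain,
P = 1/4 × 5/7 × 1/4 × 5/7 × 6/7 = 150/5488 = 75/2744.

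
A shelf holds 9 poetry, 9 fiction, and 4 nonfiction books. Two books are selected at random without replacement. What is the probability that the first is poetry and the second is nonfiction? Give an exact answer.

6/77

Each draw changes the counts, so multiply the conditional probabilities along the sequence:
P = 9/22 × 4/21 = 36/462 = 6/77.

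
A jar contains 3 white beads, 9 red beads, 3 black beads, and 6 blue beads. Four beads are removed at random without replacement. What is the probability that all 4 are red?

2/95

P(all red) = 9/21 × 8/20 × 7/19 × 6/18 = 3024/143640 = 2/95.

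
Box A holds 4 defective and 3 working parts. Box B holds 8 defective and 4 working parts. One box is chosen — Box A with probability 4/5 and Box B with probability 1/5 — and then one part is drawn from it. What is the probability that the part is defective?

From Box A: P(defective) = 4/7.
From Box B: P(defective) = 8/12.
Total probability = (4/5)(4/7) + (1/5)(8/12) = 62/105.

62/105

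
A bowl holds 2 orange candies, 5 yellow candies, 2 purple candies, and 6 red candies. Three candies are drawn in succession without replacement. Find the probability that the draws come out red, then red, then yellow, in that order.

Chain rule:
P = 6/15 × 5/14 × 5/13 = 150/2730 = 5/91.

5/91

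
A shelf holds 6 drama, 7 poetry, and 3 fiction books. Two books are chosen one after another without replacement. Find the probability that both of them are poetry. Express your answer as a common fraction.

7/40

P(every draw is poetry) = 7/16 × 6/15 = 42/240 = 7/40.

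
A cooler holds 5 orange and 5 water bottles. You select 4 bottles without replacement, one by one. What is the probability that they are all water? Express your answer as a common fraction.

1/42

P = 5/10 × 4/9 × 3/8 × 2/7 = 120/5040 = 1/42.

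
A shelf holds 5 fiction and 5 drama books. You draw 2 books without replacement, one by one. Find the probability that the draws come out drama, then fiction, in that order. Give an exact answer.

Multiply the probability of each draw given the previous ones:
P = 5/10 × 5/9 = 25/90 = 5/18.

5/18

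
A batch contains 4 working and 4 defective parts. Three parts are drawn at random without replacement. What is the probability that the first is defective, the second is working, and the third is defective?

Each draw changes the counts, so multiply the conditional probabilities along the sequence:
P = 4/8 × 4/7 × 3/6 = 48/336 = 1/7.

1/7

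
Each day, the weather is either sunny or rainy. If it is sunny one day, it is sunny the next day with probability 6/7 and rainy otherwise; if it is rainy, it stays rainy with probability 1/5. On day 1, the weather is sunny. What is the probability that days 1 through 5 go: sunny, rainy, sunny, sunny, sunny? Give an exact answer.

144/1715

Day 1 is given. For each transition, use the conditional probability from the current state:
P(rainy | sunny) = 1/7; P(sunny | rainy) = 4/5; P(sunny | sunny) = 6/7; P(sunny | sunny) = 6/7.
P = 1/7 × 4/5 × 6/7 × 6/7 = 144/1715.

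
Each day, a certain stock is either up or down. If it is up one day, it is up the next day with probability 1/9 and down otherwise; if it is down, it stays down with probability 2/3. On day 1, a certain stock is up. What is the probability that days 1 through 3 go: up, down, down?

Day 1 is given. For each transition, use the conditional probability from the current state:
P(down | up) = 8/9; P(down | down) = 2/3.
P = 8/9 × 2/3 = 16/27.

16/27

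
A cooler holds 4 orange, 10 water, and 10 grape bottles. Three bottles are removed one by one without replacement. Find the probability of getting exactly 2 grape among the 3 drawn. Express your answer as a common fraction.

One ordering (grape drawn first) has probability 10/24 × 9/23 × 14/22 = 1260/12144 = 105/1012.
There are C(3,2) = 3 such orderings, each equally likely, so P = 3 × 105/1012 = 315/1012.

315/1012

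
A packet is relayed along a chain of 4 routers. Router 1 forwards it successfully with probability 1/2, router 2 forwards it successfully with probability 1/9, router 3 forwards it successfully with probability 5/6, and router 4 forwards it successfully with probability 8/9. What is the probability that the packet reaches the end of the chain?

Each stage is reached only if all earlier stages succeed, so
P = 1/2 × 1/9 × 5/6 × 8/9 = 40/972 = 10/243.

10/243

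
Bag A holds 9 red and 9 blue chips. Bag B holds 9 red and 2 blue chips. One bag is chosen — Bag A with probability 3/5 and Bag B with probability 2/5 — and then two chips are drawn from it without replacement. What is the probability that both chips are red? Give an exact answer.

From Bag A: P(both red) = (9/18)(8/17) = 4/17.
From Bag B: P(both red) = (9/11)(8/10) = 36/55.
Total probability = (3/5)(4/17) + (2/5)(36/55) = 1884/4675.

1884/4675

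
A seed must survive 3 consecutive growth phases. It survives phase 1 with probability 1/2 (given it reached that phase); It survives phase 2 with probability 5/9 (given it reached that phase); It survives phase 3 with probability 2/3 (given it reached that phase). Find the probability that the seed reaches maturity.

5/27

Each stage is reached only if all earlier stages succeed, so
P = 1/2 × 5/9 × 2/3 = 10/54 = 5/27.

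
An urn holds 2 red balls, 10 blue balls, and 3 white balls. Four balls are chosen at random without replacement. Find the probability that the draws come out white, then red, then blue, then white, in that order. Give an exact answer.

Chain rule:
P = 3/15 × 2/14 × 10/13 × 2/12 = 120/32760 = 1/273.

1/273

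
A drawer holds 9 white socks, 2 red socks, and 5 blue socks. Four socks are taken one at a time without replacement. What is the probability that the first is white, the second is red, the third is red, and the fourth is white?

Chain rule:
P = 9/16 × 2/15 × 1/14 × 8/13 = 144/43680 = 3/910.

3/910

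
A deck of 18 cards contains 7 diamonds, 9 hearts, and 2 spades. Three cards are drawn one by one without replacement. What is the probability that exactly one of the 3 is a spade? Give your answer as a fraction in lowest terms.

One ordering (a spade drawn first) has probability 2/18 × 16/17 × 15/16 = 480/4896 = 5/51.
There are C(3,1) = 3 such orderings, each equally likely, so P = 3 × 5/51 = 5/17.

5/17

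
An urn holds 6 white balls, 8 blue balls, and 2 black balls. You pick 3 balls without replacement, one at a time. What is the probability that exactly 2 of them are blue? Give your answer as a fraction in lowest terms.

2/5

One ordering (blue drawn first) has probability 8/16 × 7/15 × 8/14 = 448/3360 = 2/15.
There are C(3,2) = 3 such orderings, each equally likely, so P = 3 × 2/15 = 2/5.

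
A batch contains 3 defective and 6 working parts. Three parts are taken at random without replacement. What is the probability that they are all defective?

P(all defective) = 3/9 × 2/8 × 1/7 = 6/504 = 1/84.

1/84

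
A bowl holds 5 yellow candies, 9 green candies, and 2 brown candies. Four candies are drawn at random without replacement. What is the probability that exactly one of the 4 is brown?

2/5

One ordering (brown drawn first) has probability 2/16 × 14/15 × 13/14 × 12/13 = 4368/43680 = 1/10.
There are C(4,1) = 4 such orderings, each equally likely, so P = 4 × 1/10 = 2/5.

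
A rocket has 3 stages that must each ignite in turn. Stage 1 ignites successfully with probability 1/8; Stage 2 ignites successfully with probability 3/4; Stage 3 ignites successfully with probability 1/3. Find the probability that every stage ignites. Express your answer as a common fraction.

Each stage is reached only if all earlier stages succeed, so
P = 1/8 × 3/4 × 1/3 = 3/96 = 1/32.

1/32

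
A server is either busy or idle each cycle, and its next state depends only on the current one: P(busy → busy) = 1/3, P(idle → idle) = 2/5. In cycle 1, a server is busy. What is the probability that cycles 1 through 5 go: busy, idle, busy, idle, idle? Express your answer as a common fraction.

8/75

Cycle 1 is given. For each transition, use the conditional probability from the current state:
P(idle | busy) = 2/3; P(busy | idle) = 3/5; P(idle | busy) = 2/3; P(idle | idle) = 2/5.
P = 2/3 × 3/5 × 2/3 × 2/5 = 24/225 = 8/75.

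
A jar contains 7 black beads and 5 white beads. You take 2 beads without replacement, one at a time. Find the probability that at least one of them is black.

P(no black) = 5/12 × 4/11 = 20/132 = 5/33.
P(at least one) = 1 − 5/33 = 28/33.

28/33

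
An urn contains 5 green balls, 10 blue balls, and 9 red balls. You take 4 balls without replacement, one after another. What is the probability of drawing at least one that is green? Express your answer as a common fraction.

P(no green) = 19/24 × 18/23 × 17/22 × 16/21 = 93024/255024 = 646/1771.
P(at least one) = 1 − 646/1771 = 1125/1771.

1125/1771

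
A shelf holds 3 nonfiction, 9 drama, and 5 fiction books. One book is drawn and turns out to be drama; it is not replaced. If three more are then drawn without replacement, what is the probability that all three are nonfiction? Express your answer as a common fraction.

1/560

With the first book removed, 3 nonfiction remain out of 16.
P = 3/16 × 2/15 × 1/14 = 6/3360 = 1/560.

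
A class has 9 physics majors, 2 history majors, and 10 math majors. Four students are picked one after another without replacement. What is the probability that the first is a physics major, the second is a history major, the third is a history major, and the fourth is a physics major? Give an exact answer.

2/1995

Each draw changes the counts, so multiply the conditional probabilities along the sequence:
P = 9/21 × 2/20 × 1/19 × 8/18 = 144/143640 = 2/1995.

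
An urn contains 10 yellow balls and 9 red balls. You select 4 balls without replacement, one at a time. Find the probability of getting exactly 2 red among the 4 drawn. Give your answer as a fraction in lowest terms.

One ordering (red drawn first) has probability 9/19 × 8/18 × 10/17 × 9/16 = 6480/93024 = 45/646.
There are C(4,2) = 6 such orderings, each equally likely, so P = 6 × 45/646 = 135/323.

135/323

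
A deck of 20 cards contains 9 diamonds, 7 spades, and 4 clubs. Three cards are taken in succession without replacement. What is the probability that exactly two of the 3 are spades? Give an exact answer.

91/380

One ordering (spades drawn first) has probability 7/20 × 6/19 × 13/18 = 546/6840 = 91/1140.
There are C(3,2) = 3 such orderings, each equally likely, so P = 3 × 91/1140 = 91/380.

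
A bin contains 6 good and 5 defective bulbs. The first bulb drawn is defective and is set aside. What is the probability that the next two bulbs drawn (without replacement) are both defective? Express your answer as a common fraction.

After the first draw, 4 of the remaining 10 bulbs are defective.
P = 4/10 × 3/9 = 12/90 = 2/15.

2/15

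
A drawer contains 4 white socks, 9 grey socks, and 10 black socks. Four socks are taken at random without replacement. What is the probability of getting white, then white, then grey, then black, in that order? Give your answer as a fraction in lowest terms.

Each draw changes the counts, so multiply the conditional probabilities along the sequence:
P = 4/23 × 3/22 × 9/21 × 10/20 = 1080/212520 = 9/1771.

9/1771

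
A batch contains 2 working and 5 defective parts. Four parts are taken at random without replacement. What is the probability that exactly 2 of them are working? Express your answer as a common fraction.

One ordering (working drawn first) has probability 2/7 × 1/6 × 5/5 × 4/4 = 40/840 = 1/21.
There are C(4,2) = 6 such orderings, each equally likely, so P = 6 × 1/21 = 2/7.

2/7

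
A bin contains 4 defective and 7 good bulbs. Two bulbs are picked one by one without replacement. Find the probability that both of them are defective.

P(all defective) = 4/11 × 3/10 = 12/110 = 6/55.

6/55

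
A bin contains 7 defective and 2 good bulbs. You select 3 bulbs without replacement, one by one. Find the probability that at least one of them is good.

P(no good) = 7/9 × 6/8 × 5/7 = 210/504 = 5/12.
P(at least one) = 1 − 5/12 = 7/12.

7/12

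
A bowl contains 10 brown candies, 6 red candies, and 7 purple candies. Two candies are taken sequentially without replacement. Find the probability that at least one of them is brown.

P(no brown) = 13/23 × 12/22 = 156/506 = 78/253.
P(at least one) = 1 − 78/253 = 175/253.

175/253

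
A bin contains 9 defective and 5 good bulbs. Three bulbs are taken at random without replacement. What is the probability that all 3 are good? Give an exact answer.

P(all good) = 5/14 × 4/13 × 3/12 = 60/2184 = 5/182.

5/182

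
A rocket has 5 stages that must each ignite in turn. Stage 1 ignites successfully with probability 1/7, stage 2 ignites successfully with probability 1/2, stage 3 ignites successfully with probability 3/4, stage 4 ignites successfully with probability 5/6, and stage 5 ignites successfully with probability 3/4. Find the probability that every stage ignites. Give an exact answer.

15/448

The events are sequential, so multiply the conditional probabilities:
P = 1/7 × 1/2 × 3/4 × 5/6 × 3/4 = 45/1344 = 15/448.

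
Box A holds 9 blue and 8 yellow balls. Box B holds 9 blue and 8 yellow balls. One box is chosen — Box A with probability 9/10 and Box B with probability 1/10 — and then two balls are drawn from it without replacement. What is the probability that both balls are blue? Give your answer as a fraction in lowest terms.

9/34

From Box A: P(both blue) = (9/17)(8/16) = 9/34.
From Box B: P(both blue) = (9/17)(8/16) = 9/34.
Total probability = (9/10)(9/34) + (1/10)(9/34) = 9/34.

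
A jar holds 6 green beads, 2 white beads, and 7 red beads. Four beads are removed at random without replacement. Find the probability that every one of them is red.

P(all red) = 7/15 × 6/14 × 5/13 × 4/12 = 840/32760 = 1/39.

1/39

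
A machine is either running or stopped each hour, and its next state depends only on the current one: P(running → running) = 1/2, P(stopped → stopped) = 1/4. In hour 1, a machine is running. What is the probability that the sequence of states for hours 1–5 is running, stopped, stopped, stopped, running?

3/128

Hour 1 is given. For each transition, use the conditional probability from the current state:
P(stopped | running) = 1/2; P(stopped | stopped) = 1/4; P(stopped | stopped) = 1/4; P(running | stopped) = 3/4.
P = 1/2 × 1/4 × 1/4 × 3/4 = 3/128.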